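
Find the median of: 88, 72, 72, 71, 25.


Sorted: 25, 71, 72, 72, 88
n = 5 (odd)
Middle value = 72

Median = 72


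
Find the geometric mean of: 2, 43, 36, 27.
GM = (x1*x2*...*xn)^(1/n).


Product = 2 × 43 × 36 × 27 = 83592
GM = 83592^(1/4) = 17.0036

GM = 17.0036


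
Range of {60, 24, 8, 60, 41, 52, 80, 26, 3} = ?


Max = 80, Min = 3
Range = 80 - 3 = 77

Range = 77


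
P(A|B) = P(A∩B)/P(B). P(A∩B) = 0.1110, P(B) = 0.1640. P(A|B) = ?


P(A|B) = 0.1110/0.1640 = 0.6768

P(A|B) = 0.6768


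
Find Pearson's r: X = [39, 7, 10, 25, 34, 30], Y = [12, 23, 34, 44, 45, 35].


Mean X = 24.1667, Mean Y = 32.1667
SD X = 11.880189, SD Y = 11.596216
Cov = -2.527778
r = -2.527778/(11.880189*11.596216) = -0.0183

r = -0.0183


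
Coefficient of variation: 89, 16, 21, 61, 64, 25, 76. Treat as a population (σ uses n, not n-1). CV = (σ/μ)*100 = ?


Mean = 50.2857
SD = 27.0857
CV = (27.0857/50.2857)*100 = 53.8635%

CV = 53.8635%


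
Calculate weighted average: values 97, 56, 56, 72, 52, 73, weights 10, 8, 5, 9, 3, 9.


Numerator = 97*10 + 56*8 + 56*5 + 72*9 + 52*3 + 73*9 = 3159
Denominator = 10 + 8 + 5 + 9 + 3 + 9 = 44
WM = 3159/44 = 71.7955

WM = 71.7955


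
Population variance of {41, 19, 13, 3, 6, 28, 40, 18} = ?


Mean = 21.0000
Squared deviations: 400.0000, 4.0000, 64.0000, 324.0000, 225.0000, 49.0000, 361.0000, 9.0000
Sum = 1436.0000
Variance = 1436.0000/8 = 179.5000

Variance = 179.5000


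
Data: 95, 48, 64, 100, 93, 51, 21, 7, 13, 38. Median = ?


Sorted: 7, 13, 21, 38, 48, 51, 64, 93, 95, 100
n = 10 (even)
Middle values: 48 and 51
Median = (48+51)/2 = 49.5000

Median = 49.5000


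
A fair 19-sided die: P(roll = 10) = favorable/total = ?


Favorable outcomes (roll = 10): 1
Total outcomes = 19
P = 1/19 = 0.0526

P = 0.0526


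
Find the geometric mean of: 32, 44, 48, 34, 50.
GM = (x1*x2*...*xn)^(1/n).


Product = 32 × 44 × 48 × 34 × 50 = 114892800
GM = 114892800^(1/5) = 40.9316

GM = 40.9316


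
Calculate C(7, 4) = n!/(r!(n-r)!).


C(7,4) = 7!/(4! × 3!)
= 5040/(24 × 6)
= 35

C(7,4) = 35


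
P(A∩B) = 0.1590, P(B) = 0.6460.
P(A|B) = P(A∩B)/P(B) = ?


P(A|B) = 0.1590/0.6460 = 0.2461

P(A|B) = 0.2461


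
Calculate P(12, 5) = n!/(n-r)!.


P(12,5) = 12!/7!
= 479001600/5040
= 95040

P(12,5) = 95040


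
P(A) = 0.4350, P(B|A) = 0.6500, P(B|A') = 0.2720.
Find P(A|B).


P(B) = P(B|A)*P(A) + P(B|A')*P(A')
= 0.6500*0.4350 + 0.2720*0.5650
= 0.282750 + 0.153680 = 0.436430
P(A|B) = 0.282750/0.436430 = 0.6479

P(A|B) = 0.6479


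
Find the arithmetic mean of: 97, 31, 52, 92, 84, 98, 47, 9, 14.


Sum = 97 + 31 + 52 + 92 + 84 + 98 + 47 + 9 + 14 = 524
n = 9
Mean = 524/9 = 58.2222

Mean = 58.2222


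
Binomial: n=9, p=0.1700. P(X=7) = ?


C(9,7) = 36
p^7 = 4.103387e-06
(1-p)^2 = 0.688900
P = 36 * 4.103387e-06 * 0.688900 = 0.0001

P(X=7) = 0.0001


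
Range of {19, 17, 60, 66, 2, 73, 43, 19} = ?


Max = 73, Min = 2
Range = 73 - 2 = 71

Range = 71


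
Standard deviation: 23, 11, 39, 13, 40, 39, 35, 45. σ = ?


Mean = 30.6250
Variance = 150.9844
SD = sqrt(150.9844) = 12.2876

SD = 12.2876


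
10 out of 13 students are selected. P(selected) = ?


P = 10/13 = 0.7692

P = 0.7692


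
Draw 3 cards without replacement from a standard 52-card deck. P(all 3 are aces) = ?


P(all aces) = (4/52) × (3/51) × (2/50)
= 0.0002

P = 0.0002


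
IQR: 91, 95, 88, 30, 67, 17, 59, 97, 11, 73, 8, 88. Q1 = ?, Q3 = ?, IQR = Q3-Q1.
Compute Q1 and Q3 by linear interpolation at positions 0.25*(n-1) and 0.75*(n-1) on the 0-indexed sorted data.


Sorted: 8, 11, 17, 30, 59, 67, 73, 88, 88, 91, 95, 97
Q1 (25th %ile) = 26.7500
Q3 (75th %ile) = 88.7500
IQR = 88.7500 - 26.7500 = 62.0000

IQR = 62.0000


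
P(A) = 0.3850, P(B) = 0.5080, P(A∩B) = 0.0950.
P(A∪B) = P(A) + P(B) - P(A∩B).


P(A∪B) = 0.3850 + 0.5080 - 0.0950
= 0.8930 - 0.0950
= 0.7980

P(A∪B) = 0.7980


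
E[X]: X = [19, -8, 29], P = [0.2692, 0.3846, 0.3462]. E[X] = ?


E[X] = 19*0.2692 - 8*0.3846 + 29*0.3462
= 5.1148 - 3.0768 + 10.0398
= 12.0778

E[X] = 12.0778


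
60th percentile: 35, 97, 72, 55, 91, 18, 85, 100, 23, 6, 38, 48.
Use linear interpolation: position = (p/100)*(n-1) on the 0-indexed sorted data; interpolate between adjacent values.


Sorted: 6, 18, 23, 35, 38, 48, 55, 72, 85, 91, 97, 100
n = 12
Index = 60/100 * 11 = 6.6000
Lower = data[6] = 55, Upper = data[7] = 72
P60 = 55 + 0.6000*(17) = 65.2000

P60 = 65.2000


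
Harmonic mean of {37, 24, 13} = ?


Sum of reciprocals = 1/37 + 1/24 + 1/13 = 0.145617
HM = 3/0.145617 = 20.6020

HM = 20.6020


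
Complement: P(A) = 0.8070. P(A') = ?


P(not A) = 1 - 0.8070 = 0.1930

P(not A) = 0.1930


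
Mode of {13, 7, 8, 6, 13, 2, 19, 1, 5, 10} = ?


Frequencies: 1:1, 2:1, 5:1, 6:1, 7:1, 8:1, 10:1, 13:2, 19:1
Max frequency = 2
Mode = 13

Mode = 13


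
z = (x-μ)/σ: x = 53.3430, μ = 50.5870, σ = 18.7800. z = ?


z = (53.3430 - 50.5870)/18.7800
= 2.7560/18.7800
= 0.1468

z = 0.1468


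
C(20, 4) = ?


C(20,4) = 20!/(4! × 16!)
= 2432902008176640000/(24 × 20922789888000)
= 4845

C(20,4) = 4845


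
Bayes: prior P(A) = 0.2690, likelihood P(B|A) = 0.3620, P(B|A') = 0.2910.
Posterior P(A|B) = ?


P(B) = P(B|A)*P(A) + P(B|A')*P(A')
= 0.3620*0.2690 + 0.2910*0.7310
= 0.097378 + 0.212721 = 0.310099
P(A|B) = 0.097378/0.310099 = 0.3140

P(A|B) = 0.3140


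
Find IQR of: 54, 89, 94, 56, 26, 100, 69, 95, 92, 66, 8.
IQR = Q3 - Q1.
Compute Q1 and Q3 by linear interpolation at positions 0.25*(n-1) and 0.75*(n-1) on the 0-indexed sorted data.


Sorted: 8, 26, 54, 56, 66, 69, 89, 92, 94, 95, 100
Q1 (25th %ile) = 55.0000
Q3 (75th %ile) = 93.0000
IQR = 93.0000 - 55.0000 = 38.0000

IQR = 38.0000


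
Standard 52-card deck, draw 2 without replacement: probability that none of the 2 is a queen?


P(no queens) = (48/52) × (47/51)
= 0.8507

P = 0.8507


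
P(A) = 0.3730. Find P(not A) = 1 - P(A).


P(not A) = 1 - 0.3730 = 0.6270

P(not A) = 0.6270


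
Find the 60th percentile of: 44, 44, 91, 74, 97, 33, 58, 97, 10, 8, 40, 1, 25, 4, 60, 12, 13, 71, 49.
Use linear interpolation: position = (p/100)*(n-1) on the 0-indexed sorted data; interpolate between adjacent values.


Sorted: 1, 4, 8, 10, 12, 13, 25, 33, 40, 44, 44, 49, 58, 60, 71, 74, 91, 97, 97
n = 19
Index = 60/100 * 18 = 10.8000
Lower = data[10] = 44, Upper = data[11] = 49
P60 = 44 + 0.8000*(5) = 48.0000

P60 = 48.0000


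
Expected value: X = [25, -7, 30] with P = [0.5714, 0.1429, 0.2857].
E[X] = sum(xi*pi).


E[X] = 25*0.5714 - 7*0.1429 + 30*0.2857
= 14.2850 - 1.0003 + 8.5710
= 21.8557

E[X] = 21.8557


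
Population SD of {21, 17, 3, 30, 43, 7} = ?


Mean = 20.1667
Variance = 182.8056
SD = sqrt(182.8056) = 13.5206

SD = 13.5206


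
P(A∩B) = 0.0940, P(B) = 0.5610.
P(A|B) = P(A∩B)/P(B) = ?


P(A|B) = 0.0940/0.5610 = 0.1676

P(A|B) = 0.1676


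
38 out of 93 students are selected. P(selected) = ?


P = 38/93 = 0.4086

P = 0.4086


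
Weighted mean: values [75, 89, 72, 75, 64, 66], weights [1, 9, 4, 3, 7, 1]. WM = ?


Numerator = 75*1 + 89*9 + 72*4 + 75*3 + 64*7 + 66*1 = 1903
Denominator = 1 + 9 + 4 + 3 + 7 + 1 = 25
WM = 1903/25 = 76.1200

WM = 76.1200


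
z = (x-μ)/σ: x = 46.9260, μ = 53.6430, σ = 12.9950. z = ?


z = (46.9260 - 53.6430)/12.9950
= -6.7170/12.9950
= -0.5169

z = -0.5169


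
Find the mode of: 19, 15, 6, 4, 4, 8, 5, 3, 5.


Frequencies: 3:1, 4:2, 5:2, 6:1, 8:1, 15:1, 19:1
Max frequency = 2
Mode = 4, 5

Mode = 4, 5


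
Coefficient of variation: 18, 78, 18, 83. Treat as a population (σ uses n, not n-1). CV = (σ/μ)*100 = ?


Mean = 49.2500
SD = 31.3000
CV = (31.3000/49.2500)*100 = 63.5532%

CV = 63.5532%


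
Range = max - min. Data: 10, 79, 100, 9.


Max = 100, Min = 9
Range = 100 - 9 = 91

Range = 91


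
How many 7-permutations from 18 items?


P(18,7) = 18!/11!
= 6402373705728000/39916800
= 160392960

P(18,7) = 160392960


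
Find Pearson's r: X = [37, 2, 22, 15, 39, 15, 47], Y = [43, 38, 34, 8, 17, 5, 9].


Mean X = 25.2857, Mean Y = 22.0000
SD X = 14.935234, SD Y = 14.735768
Cov = -28.285714
r = -28.285714/(14.935234*14.735768) = -0.1285

r = -0.1285


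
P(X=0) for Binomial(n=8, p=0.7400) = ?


C(8,0) = 1
p^0 = 1.000000
(1-p)^8 = 2.088271e-05
P = 1 * 1.000000 * 2.088271e-05 = 2.0883e-05

P(X=0) = 2.0883e-05


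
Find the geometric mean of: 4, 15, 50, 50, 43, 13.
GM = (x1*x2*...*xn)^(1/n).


Product = 4 × 15 × 50 × 50 × 43 × 13 = 83850000
GM = 83850000^(1/6) = 20.9211

GM = 20.9211


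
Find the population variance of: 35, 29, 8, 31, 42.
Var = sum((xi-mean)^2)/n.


Mean = 29.0000
Squared deviations: 36.0000, 0, 441.0000, 4.0000, 169.0000
Sum = 650.0000
Variance = 650.0000/5 = 130.0000

Variance = 130.0000


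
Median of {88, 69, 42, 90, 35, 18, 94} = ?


Sorted: 18, 35, 42, 69, 88, 90, 94
n = 7 (odd)
Middle value = 69

Median = 69


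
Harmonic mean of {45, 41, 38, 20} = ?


Sum of reciprocals = 1/45 + 1/41 + 1/38 + 1/20 = 0.122928
HM = 4/0.122928 = 32.5393

HM = 32.5393


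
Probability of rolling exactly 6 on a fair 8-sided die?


Favorable outcomes (roll = 6): 1
Total outcomes = 8
P = 1/8 = 0.1250

P = 0.1250


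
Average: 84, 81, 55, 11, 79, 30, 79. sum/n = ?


Sum = 84 + 81 + 55 + 11 + 79 + 30 + 79 = 419
n = 7
Mean = 419/7 = 59.8571

Mean = 59.8571


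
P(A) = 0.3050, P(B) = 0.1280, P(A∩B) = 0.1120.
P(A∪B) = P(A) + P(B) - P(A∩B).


P(A∪B) = 0.3050 + 0.1280 - 0.1120
= 0.4330 - 0.1120
= 0.3210

P(A∪B) = 0.3210


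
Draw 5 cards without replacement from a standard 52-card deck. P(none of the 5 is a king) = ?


P(no kings) = (48/52) × (47/51) × (46/50) × (45/49) × (44/48)
= 0.6588

P = 0.6588


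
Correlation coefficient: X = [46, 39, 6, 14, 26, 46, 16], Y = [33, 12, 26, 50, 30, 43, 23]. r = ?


Mean X = 27.5714, Mean Y = 31.0000
SD X = 15.098317, SD Y = 11.710801
Cov = -2.142857
r = -2.142857/(15.098317*11.710801) = -0.0121

r = -0.0121


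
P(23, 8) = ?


P(23,8) = 23!/15!
= 25852016738884976640000/1307674368000
= 19769460480

P(23,8) = 19769460480


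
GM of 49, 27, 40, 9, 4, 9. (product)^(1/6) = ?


Product = 49 × 27 × 40 × 9 × 4 × 9 = 17146080
GM = 17146080^(1/6) = 16.0581

GM = 16.0581


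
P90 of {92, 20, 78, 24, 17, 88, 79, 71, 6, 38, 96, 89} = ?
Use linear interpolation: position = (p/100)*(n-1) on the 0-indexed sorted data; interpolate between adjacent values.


Sorted: 6, 17, 20, 24, 38, 71, 78, 79, 88, 89, 92, 96
n = 12
Index = 90/100 * 11 = 9.9000
Lower = data[9] = 89, Upper = data[10] = 92
P90 = 89 + 0.9000*(3) = 91.7000

P90 = 91.7000


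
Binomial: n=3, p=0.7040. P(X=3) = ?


C(3,3) = 1
p^3 = 0.348914
(1-p)^0 = 1.000000
P = 1 * 0.348914 * 1.000000 = 0.3489

P(X=3) = 0.3489


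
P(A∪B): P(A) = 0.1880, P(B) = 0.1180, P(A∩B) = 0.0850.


P(A∪B) = 0.1880 + 0.1180 - 0.0850
= 0.3060 - 0.0850
= 0.2210

P(A∪B) = 0.2210


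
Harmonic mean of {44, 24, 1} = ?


Sum of reciprocals = 1/44 + 1/24 + 1/1 = 1.064394
HM = 3/1.064394 = 2.8185

HM = 2.8185


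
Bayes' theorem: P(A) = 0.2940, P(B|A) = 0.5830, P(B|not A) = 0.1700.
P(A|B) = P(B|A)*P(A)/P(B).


P(B) = P(B|A)*P(A) + P(B|A')*P(A')
= 0.5830*0.2940 + 0.1700*0.7060
= 0.171402 + 0.120020 = 0.291422
P(A|B) = 0.171402/0.291422 = 0.5882

P(A|B) = 0.5882


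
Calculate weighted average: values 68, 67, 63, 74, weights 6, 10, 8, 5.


Numerator = 68*6 + 67*10 + 63*8 + 74*5 = 1952
Denominator = 6 + 10 + 8 + 5 = 29
WM = 1952/29 = 67.3103

WM = 67.3103


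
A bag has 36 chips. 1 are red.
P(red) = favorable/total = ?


P = 1/36 = 0.0278

P = 0.0278


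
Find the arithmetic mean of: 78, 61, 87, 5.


Sum = 78 + 61 + 87 + 5 = 231
n = 4
Mean = 231/4 = 57.7500

Mean = 57.7500


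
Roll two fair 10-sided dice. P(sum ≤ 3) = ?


Total outcomes = 10×10 = 100
Favorable (sum ≤ 3): 3
P = 3/100 = 0.0300

P = 0.0300


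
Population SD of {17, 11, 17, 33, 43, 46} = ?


Mean = 27.8333
Variance = 184.1389
SD = sqrt(184.1389) = 13.5698

SD = 13.5698


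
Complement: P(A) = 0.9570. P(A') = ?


P(not A) = 1 - 0.9570 = 0.0430

P(not A) = 0.0430


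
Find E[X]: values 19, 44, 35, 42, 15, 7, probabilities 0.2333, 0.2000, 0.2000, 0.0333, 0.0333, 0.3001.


E[X] = 19*0.2333 + 44*0.2000 + 35*0.2000 + 42*0.0333 + 15*0.0333 + 7*0.3001
= 4.4327 + 8.8000 + 7.0000 + 1.3986 + 0.4995 + 2.1007
= 24.2315

E[X] = 24.2315


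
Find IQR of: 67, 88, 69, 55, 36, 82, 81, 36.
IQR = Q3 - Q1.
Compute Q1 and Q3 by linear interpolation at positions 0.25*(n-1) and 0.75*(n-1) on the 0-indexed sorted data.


Sorted: 36, 36, 55, 67, 69, 81, 82, 88
Q1 (25th %ile) = 50.2500
Q3 (75th %ile) = 81.2500
IQR = 81.2500 - 50.2500 = 31.0000

IQR = 31.0000


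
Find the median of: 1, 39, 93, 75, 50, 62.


Sorted: 1, 39, 50, 62, 75, 93
n = 6 (even)
Middle values: 50 and 62
Median = (50+62)/2 = 56.0000

Median = 56.0000


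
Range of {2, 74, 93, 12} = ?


Max = 93, Min = 2
Range = 93 - 2 = 91

Range = 91


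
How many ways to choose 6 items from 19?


C(19,6) = 19!/(6! × 13!)
= 121645100408832000/(720 × 6227020800)
= 27132

C(19,6) = 27132


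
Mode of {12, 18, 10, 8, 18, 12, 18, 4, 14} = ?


Frequencies: 4:1, 8:1, 10:1, 12:2, 14:1, 18:3
Max frequency = 3
Mode = 18

Mode = 18


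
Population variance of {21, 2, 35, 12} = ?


Mean = 17.5000
Squared deviations: 12.2500, 240.2500, 306.2500, 30.2500
Sum = 589.0000
Variance = 589.0000/4 = 147.2500

Variance = 147.2500


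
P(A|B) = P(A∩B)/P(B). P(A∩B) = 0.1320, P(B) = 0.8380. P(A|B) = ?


P(A|B) = 0.1320/0.8380 = 0.1575

P(A|B) = 0.1575


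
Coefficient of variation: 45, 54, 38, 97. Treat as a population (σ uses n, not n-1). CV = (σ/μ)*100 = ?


Mean = 58.5000
SD = 22.9401
CV = (22.9401/58.5000)*100 = 39.2139%

CV = 39.2139%


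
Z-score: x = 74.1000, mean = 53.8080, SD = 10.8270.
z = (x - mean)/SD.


z = (74.1000 - 53.8080)/10.8270
= 20.2920/10.8270
= 1.8742

z = 1.8742


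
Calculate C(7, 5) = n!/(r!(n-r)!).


C(7,5) = 7!/(5! × 2!)
= 5040/(120 × 2)
= 21

C(7,5) = 21


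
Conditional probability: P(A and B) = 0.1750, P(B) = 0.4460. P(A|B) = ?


P(A|B) = 0.1750/0.4460 = 0.3924

P(A|B) = 0.3924


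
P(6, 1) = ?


P(6,1) = 6!/5!
= 720/120
= 6

P(6,1) = 6


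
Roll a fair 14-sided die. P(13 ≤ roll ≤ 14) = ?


Favorable outcomes (13 ≤ roll ≤ 14): 2
Total outcomes = 14
P = 2/14 = 0.1429

P = 0.1429


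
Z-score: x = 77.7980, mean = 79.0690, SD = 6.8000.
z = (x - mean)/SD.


z = (77.7980 - 79.0690)/6.8000
= -1.2710/6.8000
= -0.1869

z = -0.1869


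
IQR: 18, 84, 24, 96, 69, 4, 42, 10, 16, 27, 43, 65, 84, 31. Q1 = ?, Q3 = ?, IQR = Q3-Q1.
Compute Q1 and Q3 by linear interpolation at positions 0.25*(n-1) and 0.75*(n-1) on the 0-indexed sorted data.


Sorted: 4, 10, 16, 18, 24, 27, 31, 42, 43, 65, 69, 84, 84, 96
Q1 (25th %ile) = 19.5000
Q3 (75th %ile) = 68.0000
IQR = 68.0000 - 19.5000 = 48.5000

IQR = 48.5000


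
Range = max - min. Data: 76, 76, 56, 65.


Max = 76, Min = 56
Range = 76 - 56 = 20

Range = 20


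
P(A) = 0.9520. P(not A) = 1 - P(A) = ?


P(not A) = 1 - 0.9520 = 0.0480

P(not A) = 0.0480


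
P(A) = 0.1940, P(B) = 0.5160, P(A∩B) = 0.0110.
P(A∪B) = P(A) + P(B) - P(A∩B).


P(A∪B) = 0.1940 + 0.5160 - 0.0110
= 0.7100 - 0.0110
= 0.6990

P(A∪B) = 0.6990


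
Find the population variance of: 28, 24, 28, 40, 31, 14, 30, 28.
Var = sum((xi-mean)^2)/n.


Mean = 27.8750
Squared deviations: 0.0156, 15.0156, 0.0156, 147.0156, 9.7656, 192.5156, 4.5156, 0.0156
Sum = 368.8750
Variance = 368.8750/8 = 46.1094

Variance = 46.1094


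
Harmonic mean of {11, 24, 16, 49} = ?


Sum of reciprocals = 1/11 + 1/24 + 1/16 + 1/49 = 0.215484
HM = 4/0.215484 = 18.5629

HM = 18.5629


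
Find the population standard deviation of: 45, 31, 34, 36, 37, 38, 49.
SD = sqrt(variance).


Mean = 38.5714
Variance = 33.9592
SD = sqrt(33.9592) = 5.8275

SD = 5.8275


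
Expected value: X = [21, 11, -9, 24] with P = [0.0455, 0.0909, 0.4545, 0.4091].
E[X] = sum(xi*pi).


E[X] = 21*0.0455 + 11*0.0909 - 9*0.4545 + 24*0.4091
= 0.9555 + 0.9999 - 4.0905 + 9.8184
= 7.6833

E[X] = 7.6833


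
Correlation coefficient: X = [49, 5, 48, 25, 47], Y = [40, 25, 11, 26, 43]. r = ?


Mean X = 34.8000, Mean Y = 29.0000
SD X = 17.371241, SD Y = 11.541230
Cov = 47.600000
r = 47.600000/(17.371241*11.541230) = 0.2374

r = 0.2374


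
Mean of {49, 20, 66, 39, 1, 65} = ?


Sum = 49 + 20 + 66 + 39 + 1 + 65 = 240
n = 6
Mean = 240/6 = 40.0000

Mean = 40.0000


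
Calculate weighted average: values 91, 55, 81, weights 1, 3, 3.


Numerator = 91*1 + 55*3 + 81*3 = 499
Denominator = 1 + 3 + 3 = 7
WM = 499/7 = 71.2857

WM = 71.2857


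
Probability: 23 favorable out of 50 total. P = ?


P = 23/50 = 0.4600

P = 0.4600


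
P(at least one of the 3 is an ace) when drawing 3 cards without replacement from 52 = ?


P(at least one) = 1 - P(none)
P(none) = (48/52) × (47/51) × (46/50) = 0.782624
P(at least one) = 1 - 0.782624 = 0.2174

P = 0.2174


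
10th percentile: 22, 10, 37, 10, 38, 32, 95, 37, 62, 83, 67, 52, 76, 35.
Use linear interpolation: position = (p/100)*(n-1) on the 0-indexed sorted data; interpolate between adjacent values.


Sorted: 10, 10, 22, 32, 35, 37, 37, 38, 52, 62, 67, 76, 83, 95
n = 14
Index = 10/100 * 13 = 1.3000
Lower = data[1] = 10, Upper = data[2] = 22
P10 = 10 + 0.3000*(12) = 13.6000

P10 = 13.6000


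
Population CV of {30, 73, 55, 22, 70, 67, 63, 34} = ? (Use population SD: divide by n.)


Mean = 51.7500
SD = 18.7999
CV = (18.7999/51.7500)*100 = 36.3284%

CV = 36.3284%


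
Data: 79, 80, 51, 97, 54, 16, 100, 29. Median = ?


Sorted: 16, 29, 51, 54, 79, 80, 97, 100
n = 8 (even)
Middle values: 54 and 79
Median = (54+79)/2 = 66.5000

Median = 66.5000


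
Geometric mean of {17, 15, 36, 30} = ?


Product = 17 × 15 × 36 × 30 = 275400
GM = 275400^(1/4) = 22.9082

GM = 22.9082


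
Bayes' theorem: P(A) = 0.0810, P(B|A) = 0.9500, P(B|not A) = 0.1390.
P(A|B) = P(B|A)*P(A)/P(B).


P(B) = P(B|A)*P(A) + P(B|A')*P(A')
= 0.9500*0.0810 + 0.1390*0.9190
= 0.076950 + 0.127741 = 0.204691
P(A|B) = 0.076950/0.204691 = 0.3759

P(A|B) = 0.3759


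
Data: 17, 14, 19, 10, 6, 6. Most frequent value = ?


Frequencies: 6:2, 10:1, 14:1, 17:1, 19:1
Max frequency = 2
Mode = 6

Mode = 6


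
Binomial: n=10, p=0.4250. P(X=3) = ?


C(10,3) = 120
p^3 = 0.076766
(1-p)^7 = 0.020781
P = 120 * 0.076766 * 0.020781 = 0.1914

P(X=3) = 0.1914


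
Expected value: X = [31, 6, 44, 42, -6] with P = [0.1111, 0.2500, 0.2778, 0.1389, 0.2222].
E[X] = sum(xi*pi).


E[X] = 31*0.1111 + 6*0.2500 + 44*0.2778 + 42*0.1389 - 6*0.2222
= 3.4441 + 1.5000 + 12.2232 + 5.8338 - 1.3332
= 21.6679

E[X] = 21.6679


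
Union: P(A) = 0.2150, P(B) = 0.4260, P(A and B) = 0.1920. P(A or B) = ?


P(A∪B) = 0.2150 + 0.4260 - 0.1920
= 0.6410 - 0.1920
= 0.4490

P(A∪B) = 0.4490


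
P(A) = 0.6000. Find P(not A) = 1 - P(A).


P(not A) = 1 - 0.6000 = 0.4000

P(not A) = 0.4000


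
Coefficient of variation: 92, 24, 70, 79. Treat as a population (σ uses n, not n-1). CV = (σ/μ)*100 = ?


Mean = 66.2500
SD = 25.6162
CV = (25.6162/66.2500)*100 = 38.6659%

CV = 38.6659%


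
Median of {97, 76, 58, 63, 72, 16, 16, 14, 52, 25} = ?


Sorted: 14, 16, 16, 25, 52, 58, 63, 72, 76, 97
n = 10 (even)
Middle values: 52 and 58
Median = (52+58)/2 = 55.0000

Median = 55.0000


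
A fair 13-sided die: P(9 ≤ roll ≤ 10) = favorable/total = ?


Favorable outcomes (9 ≤ roll ≤ 10): 2
Total outcomes = 13
P = 2/13 = 0.1538

P = 0.1538


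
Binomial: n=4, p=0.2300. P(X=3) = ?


C(4,3) = 4
p^3 = 0.012167
(1-p)^1 = 0.770000
P = 4 * 0.012167 * 0.770000 = 0.0375

P(X=3) = 0.0375


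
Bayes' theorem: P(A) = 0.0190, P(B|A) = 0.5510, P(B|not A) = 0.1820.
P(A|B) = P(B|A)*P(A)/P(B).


P(B) = P(B|A)*P(A) + P(B|A')*P(A')
= 0.5510*0.0190 + 0.1820*0.9810
= 0.010469 + 0.178542 = 0.189011
P(A|B) = 0.010469/0.189011 = 0.0554

P(A|B) = 0.0554


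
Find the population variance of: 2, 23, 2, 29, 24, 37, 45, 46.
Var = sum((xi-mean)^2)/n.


Mean = 26.0000
Squared deviations: 576.0000, 9.0000, 576.0000, 9.0000, 4.0000, 121.0000, 361.0000, 400.0000
Sum = 2056.0000
Variance = 2056.0000/8 = 257.0000

Variance = 257.0000


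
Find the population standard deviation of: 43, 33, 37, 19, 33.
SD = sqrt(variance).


Mean = 33.0000
Variance = 62.4000
SD = sqrt(62.4000) = 7.8994

SD = 7.8994


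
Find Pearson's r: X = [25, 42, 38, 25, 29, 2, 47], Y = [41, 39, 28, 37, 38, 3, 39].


Mean X = 29.7143, Mean Y = 32.1429
SD X = 13.791450, SD Y = 12.517743
Cov = 129.612245
r = 129.612245/(13.791450*12.517743) = 0.7508

r = 0.7508


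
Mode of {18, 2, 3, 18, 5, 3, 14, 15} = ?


Frequencies: 2:1, 3:2, 5:1, 14:1, 15:1, 18:2
Max frequency = 2
Mode = 3, 18

Mode = 3, 18


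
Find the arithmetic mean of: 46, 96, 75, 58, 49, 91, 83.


Sum = 46 + 96 + 75 + 58 + 49 + 91 + 83 = 498
n = 7
Mean = 498/7 = 71.1429

Mean = 71.1429


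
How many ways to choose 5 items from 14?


C(14,5) = 14!/(5! × 9!)
= 87178291200/(120 × 362880)
= 2002

C(14,5) = 2002


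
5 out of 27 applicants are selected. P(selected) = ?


P = 5/27 = 0.1852

P = 0.1852


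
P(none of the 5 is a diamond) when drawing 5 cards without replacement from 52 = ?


P(no diamonds) = (39/52) × (38/51) × (37/50) × (36/49) × (35/48)
= 0.2215

P = 0.2215


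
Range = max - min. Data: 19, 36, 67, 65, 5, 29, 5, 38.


Max = 67, Min = 5
Range = 67 - 5 = 62

Range = 62


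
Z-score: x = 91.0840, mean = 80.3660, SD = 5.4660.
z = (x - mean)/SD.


z = (91.0840 - 80.3660)/5.4660
= 10.7180/5.4660
= 1.9608

z = 1.9608


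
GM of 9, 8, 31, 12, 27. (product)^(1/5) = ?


Product = 9 × 8 × 31 × 12 × 27 = 723168
GM = 723168^(1/5) = 14.8542

GM = 14.8542


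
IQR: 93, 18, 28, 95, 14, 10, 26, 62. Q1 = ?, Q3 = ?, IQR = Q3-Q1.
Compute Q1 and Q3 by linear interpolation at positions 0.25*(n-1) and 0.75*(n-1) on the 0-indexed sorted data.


Sorted: 10, 14, 18, 26, 28, 62, 93, 95
Q1 (25th %ile) = 17.0000
Q3 (75th %ile) = 69.7500
IQR = 69.7500 - 17.0000 = 52.7500

IQR = 52.7500


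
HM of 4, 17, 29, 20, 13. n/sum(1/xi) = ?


Sum of reciprocals = 1/4 + 1/17 + 1/29 + 1/20 + 1/13 = 0.470229
HM = 5/0.470229 = 10.6331

HM = 10.6331


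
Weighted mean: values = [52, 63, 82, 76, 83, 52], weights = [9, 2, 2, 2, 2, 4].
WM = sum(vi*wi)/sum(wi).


Numerator = 52*9 + 63*2 + 82*2 + 76*2 + 83*2 + 52*4 = 1284
Denominator = 9 + 2 + 2 + 2 + 2 + 4 = 21
WM = 1284/21 = 61.1429

WM = 61.1429


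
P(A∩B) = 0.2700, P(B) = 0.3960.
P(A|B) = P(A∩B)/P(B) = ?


P(A|B) = 0.2700/0.3960 = 0.6818

P(A|B) = 0.6818


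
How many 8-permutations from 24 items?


P(24,8) = 24!/16!
= 620448401733239439360000/20922789888000
= 29654190720

P(24,8) = 29654190720


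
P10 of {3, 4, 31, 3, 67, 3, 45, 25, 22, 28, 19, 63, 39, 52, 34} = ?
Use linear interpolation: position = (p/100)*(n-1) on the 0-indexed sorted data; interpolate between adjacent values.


Sorted: 3, 3, 3, 4, 19, 22, 25, 28, 31, 34, 39, 45, 52, 63, 67
n = 15
Index = 10/100 * 14 = 1.4000
Lower = data[1] = 3, Upper = data[2] = 3
P10 = 3 + 0.4000*(0) = 3.0000

P10 = 3.0000


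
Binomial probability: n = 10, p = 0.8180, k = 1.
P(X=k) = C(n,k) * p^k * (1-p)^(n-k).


C(10,1) = 10
p^1 = 0.818000
(1-p)^9 = 2.191001e-07
P = 10 * 0.818000 * 2.191001e-07 = 1.7922e-06

P(X=1) = 1.7922e-06


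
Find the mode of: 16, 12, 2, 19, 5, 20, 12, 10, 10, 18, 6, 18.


Frequencies: 2:1, 5:1, 6:1, 10:2, 12:2, 16:1, 18:2, 19:1, 20:1
Max frequency = 2
Mode = 10, 12, 18

Mode = 10, 12, 18


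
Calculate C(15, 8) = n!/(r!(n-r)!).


C(15,8) = 15!/(8! × 7!)
= 1307674368000/(40320 × 5040)
= 6435

C(15,8) = 6435


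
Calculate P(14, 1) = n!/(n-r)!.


P(14,1) = 14!/13!
= 87178291200/6227020800
= 14

P(14,1) = 14


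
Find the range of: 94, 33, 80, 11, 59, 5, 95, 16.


Max = 95, Min = 5
Range = 95 - 5 = 90

Range = 90


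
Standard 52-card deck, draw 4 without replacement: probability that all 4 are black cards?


P(all black cards) = (26/52) × (25/51) × (24/50) × (23/49)
= 0.0552

P = 0.0552


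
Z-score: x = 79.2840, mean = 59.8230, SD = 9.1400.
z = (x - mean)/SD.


z = (79.2840 - 59.8230)/9.1400
= 19.4610/9.1400
= 2.1292

z = 2.1292


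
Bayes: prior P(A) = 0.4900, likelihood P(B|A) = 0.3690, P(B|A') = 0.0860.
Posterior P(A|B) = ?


P(B) = P(B|A)*P(A) + P(B|A')*P(A')
= 0.3690*0.4900 + 0.0860*0.5100
= 0.180810 + 0.043860 = 0.224670
P(A|B) = 0.180810/0.224670 = 0.8048

P(A|B) = 0.8048


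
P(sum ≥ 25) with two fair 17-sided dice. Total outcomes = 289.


Total outcomes = 17×17 = 289
Favorable (sum ≥ 25): 55
P = 55/289 = 0.1903

P = 0.1903


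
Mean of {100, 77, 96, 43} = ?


Sum = 100 + 77 + 96 + 43 = 316
n = 4
Mean = 316/4 = 79.0000

Mean = 79.0000


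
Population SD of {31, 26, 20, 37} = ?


Mean = 28.5000
Variance = 39.2500
SD = sqrt(39.2500) = 6.2650

SD = 6.2650


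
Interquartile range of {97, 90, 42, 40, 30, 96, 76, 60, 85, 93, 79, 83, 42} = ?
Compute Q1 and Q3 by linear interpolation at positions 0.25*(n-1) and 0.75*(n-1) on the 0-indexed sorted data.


Sorted: 30, 40, 42, 42, 60, 76, 79, 83, 85, 90, 93, 96, 97
Q1 (25th %ile) = 42.0000
Q3 (75th %ile) = 90.0000
IQR = 90.0000 - 42.0000 = 48.0000

IQR = 48.0000


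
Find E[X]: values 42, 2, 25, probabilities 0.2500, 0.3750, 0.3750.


E[X] = 42*0.2500 + 2*0.3750 + 25*0.3750
= 10.5000 + 0.7500 + 9.3750
= 20.6250

E[X] = 20.6250


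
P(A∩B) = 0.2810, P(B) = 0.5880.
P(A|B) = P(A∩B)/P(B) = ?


P(A|B) = 0.2810/0.5880 = 0.4779

P(A|B) = 0.4779


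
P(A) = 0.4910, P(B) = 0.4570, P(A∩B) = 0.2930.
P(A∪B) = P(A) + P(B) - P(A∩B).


P(A∪B) = 0.4910 + 0.4570 - 0.2930
= 0.9480 - 0.2930
= 0.6550

P(A∪B) = 0.6550


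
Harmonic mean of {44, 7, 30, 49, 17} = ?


Sum of reciprocals = 1/44 + 1/7 + 1/30 + 1/49 + 1/17 = 0.278149
HM = 5/0.278149 = 17.9759

HM = 17.9759


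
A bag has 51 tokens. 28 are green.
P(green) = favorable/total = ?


P = 28/51 = 0.5490

P = 0.5490


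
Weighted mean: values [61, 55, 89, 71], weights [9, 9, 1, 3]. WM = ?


Numerator = 61*9 + 55*9 + 89*1 + 71*3 = 1346
Denominator = 9 + 9 + 1 + 3 = 22
WM = 1346/22 = 61.1818

WM = 61.1818


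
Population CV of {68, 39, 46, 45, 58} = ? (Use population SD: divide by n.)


Mean = 51.2000
SD = 10.4192
CV = (10.4192/51.2000)*100 = 20.3500%

CV = 20.3500%


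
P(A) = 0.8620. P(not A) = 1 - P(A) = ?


P(not A) = 1 - 0.8620 = 0.1380

P(not A) = 0.1380


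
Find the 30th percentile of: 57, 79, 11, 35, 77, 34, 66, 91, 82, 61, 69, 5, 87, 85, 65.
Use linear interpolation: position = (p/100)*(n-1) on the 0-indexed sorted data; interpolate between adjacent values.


Sorted: 5, 11, 34, 35, 57, 61, 65, 66, 69, 77, 79, 82, 85, 87, 91
n = 15
Index = 30/100 * 14 = 4.2000
Lower = data[4] = 57, Upper = data[5] = 61
P30 = 57 + 0.2000*(4) = 57.8000

P30 = 57.8000


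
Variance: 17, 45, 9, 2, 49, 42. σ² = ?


Mean = 27.3333
Squared deviations: 106.7778, 312.1111, 336.1111, 641.7778, 469.4444, 215.1111
Sum = 2081.3333
Variance = 2081.3333/6 = 346.8889

Variance = 346.8889


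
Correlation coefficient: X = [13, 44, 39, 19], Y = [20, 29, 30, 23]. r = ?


Mean X = 28.7500, Mean Y = 25.5000
SD X = 13.045593, SD Y = 4.153312
Cov = 52.625000
r = 52.625000/(13.045593*4.153312) = 0.9713

r = 0.9713


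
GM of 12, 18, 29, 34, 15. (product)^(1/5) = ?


Product = 12 × 18 × 29 × 34 × 15 = 3194640
GM = 3194640^(1/5) = 19.9933

GM = 19.9933


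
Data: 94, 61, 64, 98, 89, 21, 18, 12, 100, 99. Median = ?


Sorted: 12, 18, 21, 61, 64, 89, 94, 98, 99, 100
n = 10 (even)
Middle values: 64 and 89
Median = (64+89)/2 = 76.5000

Median = 76.5000


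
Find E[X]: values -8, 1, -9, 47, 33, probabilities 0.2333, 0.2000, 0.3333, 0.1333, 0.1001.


E[X] = -8*0.2333 + 1*0.2000 - 9*0.3333 + 47*0.1333 + 33*0.1001
= -1.8664 + 0.2000 - 2.9997 + 6.2651 + 3.3033
= 4.9023

E[X] = 4.9023


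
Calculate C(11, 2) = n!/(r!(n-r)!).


C(11,2) = 11!/(2! × 9!)
= 39916800/(2 × 362880)
= 55

C(11,2) = 55


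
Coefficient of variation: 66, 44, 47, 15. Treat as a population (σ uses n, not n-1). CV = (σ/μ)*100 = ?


Mean = 43.0000
SD = 18.2346
CV = (18.2346/43.0000)*100 = 42.4060%

CV = 42.4060%


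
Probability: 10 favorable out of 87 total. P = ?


P = 10/87 = 0.1149

P = 0.1149


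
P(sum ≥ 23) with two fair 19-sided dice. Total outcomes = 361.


Total outcomes = 19×19 = 361
Favorable (sum ≥ 23): 136
P = 136/361 = 0.3767

P = 0.3767


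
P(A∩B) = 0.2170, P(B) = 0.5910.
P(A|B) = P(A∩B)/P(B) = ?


P(A|B) = 0.2170/0.5910 = 0.3672

P(A|B) = 0.3672


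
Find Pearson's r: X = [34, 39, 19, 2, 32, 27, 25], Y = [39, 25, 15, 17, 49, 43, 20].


Mean X = 25.4286, Mean Y = 29.7143
SD X = 11.299269, SD Y = 12.702241
Cov = 79.979592
r = 79.979592/(11.299269*12.702241) = 0.5572

r = 0.5572


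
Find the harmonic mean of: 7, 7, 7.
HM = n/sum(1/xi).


Sum of reciprocals = 1/7 + 1/7 + 1/7 = 0.428571
HM = 3/0.428571 = 7.0000

HM = 7.0000


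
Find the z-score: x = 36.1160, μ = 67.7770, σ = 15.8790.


z = (36.1160 - 67.7770)/15.8790
= -31.6610/15.8790
= -1.9939

z = -1.9939


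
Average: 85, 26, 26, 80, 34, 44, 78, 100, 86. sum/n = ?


Sum = 85 + 26 + 26 + 80 + 34 + 44 + 78 + 100 + 86 = 559
n = 9
Mean = 559/9 = 62.1111

Mean = 62.1111


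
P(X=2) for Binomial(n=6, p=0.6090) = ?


C(6,2) = 15
p^2 = 0.370881
(1-p)^4 = 0.023373
P = 15 * 0.370881 * 0.023373 = 0.1300

P(X=2) = 0.1300


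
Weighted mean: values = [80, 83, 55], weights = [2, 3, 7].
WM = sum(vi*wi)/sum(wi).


Numerator = 80*2 + 83*3 + 55*7 = 794
Denominator = 2 + 3 + 7 = 12
WM = 794/12 = 66.1667

WM = 66.1667


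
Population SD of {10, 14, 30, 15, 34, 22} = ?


Mean = 20.8333
Variance = 76.1389
SD = sqrt(76.1389) = 8.7258

SD = 8.7258


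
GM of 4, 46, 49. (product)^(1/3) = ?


Product = 4 × 46 × 49 = 9016
GM = 9016^(1/3) = 20.8132

GM = 20.8132


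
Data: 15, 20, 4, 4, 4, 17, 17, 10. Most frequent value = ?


Frequencies: 4:3, 10:1, 15:1, 17:2, 20:1
Max frequency = 3
Mode = 4

Mode = 4


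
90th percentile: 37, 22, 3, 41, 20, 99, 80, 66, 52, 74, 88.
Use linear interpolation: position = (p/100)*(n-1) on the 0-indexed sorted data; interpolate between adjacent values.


Sorted: 3, 20, 22, 37, 41, 52, 66, 74, 80, 88, 99
n = 11
Index = 90/100 * 10 = 9.0000
Lower = data[9] = 88, Upper = data[10] = 99
P90 = 88 + 0*(11) = 88.0000

P90 = 88.0000


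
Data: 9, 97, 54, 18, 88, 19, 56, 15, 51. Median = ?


Sorted: 9, 15, 18, 19, 51, 54, 56, 88, 97
n = 9 (odd)
Middle value = 51

Median = 51


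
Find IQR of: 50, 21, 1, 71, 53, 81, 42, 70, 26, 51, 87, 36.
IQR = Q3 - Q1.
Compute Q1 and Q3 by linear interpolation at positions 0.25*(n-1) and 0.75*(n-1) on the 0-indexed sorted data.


Sorted: 1, 21, 26, 36, 42, 50, 51, 53, 70, 71, 81, 87
Q1 (25th %ile) = 33.5000
Q3 (75th %ile) = 70.2500
IQR = 70.2500 - 33.5000 = 36.7500

IQR = 36.7500


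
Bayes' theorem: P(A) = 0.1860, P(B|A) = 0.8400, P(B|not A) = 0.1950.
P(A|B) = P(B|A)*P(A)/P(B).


P(B) = P(B|A)*P(A) + P(B|A')*P(A')
= 0.8400*0.1860 + 0.1950*0.8140
= 0.156240 + 0.158730 = 0.314970
P(A|B) = 0.156240/0.314970 = 0.4960

P(A|B) = 0.4960


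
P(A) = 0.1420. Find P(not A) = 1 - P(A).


P(not A) = 1 - 0.1420 = 0.8580

P(not A) = 0.8580


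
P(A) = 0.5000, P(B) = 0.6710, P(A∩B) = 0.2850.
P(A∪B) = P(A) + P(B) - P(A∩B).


P(A∪B) = 0.5000 + 0.6710 - 0.2850
= 1.1710 - 0.2850
= 0.8860

P(A∪B) = 0.8860


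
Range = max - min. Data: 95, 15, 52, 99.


Max = 99, Min = 15
Range = 99 - 15 = 84

Range = 84


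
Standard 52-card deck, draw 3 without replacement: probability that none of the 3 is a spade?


P(no spades) = (39/52) × (38/51) × (37/50)
= 0.4135

P = 0.4135


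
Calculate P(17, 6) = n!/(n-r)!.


P(17,6) = 17!/11!
= 355687428096000/39916800
= 8910720

P(17,6) = 8910720


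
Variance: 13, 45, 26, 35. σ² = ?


Mean = 29.7500
Squared deviations: 280.5625, 232.5625, 14.0625, 27.5625
Sum = 554.7500
Variance = 554.7500/4 = 138.6875

Variance = 138.6875


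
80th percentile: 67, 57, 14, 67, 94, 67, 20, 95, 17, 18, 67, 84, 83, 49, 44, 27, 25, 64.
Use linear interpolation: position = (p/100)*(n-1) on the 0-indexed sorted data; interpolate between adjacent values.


Sorted: 14, 17, 18, 20, 25, 27, 44, 49, 57, 64, 67, 67, 67, 67, 83, 84, 94, 95
n = 18
Index = 80/100 * 17 = 13.6000
Lower = data[13] = 67, Upper = data[14] = 83
P80 = 67 + 0.6000*(16) = 76.6000

P80 = 76.6000


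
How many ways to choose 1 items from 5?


C(5,1) = 5!/(1! × 4!)
= 120/(1 × 24)
= 5

C(5,1) = 5


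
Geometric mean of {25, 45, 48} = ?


Product = 25 × 45 × 48 = 54000
GM = 54000^(1/3) = 37.7976

GM = 37.7976


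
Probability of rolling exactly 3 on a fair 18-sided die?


Favorable outcomes (roll = 3): 1
Total outcomes = 18
P = 1/18 = 0.0556

P = 0.0556


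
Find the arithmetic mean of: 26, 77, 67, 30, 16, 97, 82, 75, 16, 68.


Sum = 26 + 77 + 67 + 30 + 16 + 97 + 82 + 75 + 16 + 68 = 554
n = 10
Mean = 554/10 = 55.4000

Mean = 55.4000


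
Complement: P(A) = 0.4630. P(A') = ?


P(not A) = 1 - 0.4630 = 0.5370

P(not A) = 0.5370


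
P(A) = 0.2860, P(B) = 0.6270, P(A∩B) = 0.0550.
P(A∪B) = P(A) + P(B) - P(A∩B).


P(A∪B) = 0.2860 + 0.6270 - 0.0550
= 0.9130 - 0.0550
= 0.8580

P(A∪B) = 0.8580


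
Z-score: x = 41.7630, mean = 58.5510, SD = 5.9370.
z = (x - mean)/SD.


z = (41.7630 - 58.5510)/5.9370
= -16.7880/5.9370
= -2.8277

z = -2.8277


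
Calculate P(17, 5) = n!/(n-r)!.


P(17,5) = 17!/12!
= 355687428096000/479001600
= 742560

P(17,5) = 742560


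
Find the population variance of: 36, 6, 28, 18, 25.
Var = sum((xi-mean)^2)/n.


Mean = 22.6000
Squared deviations: 179.5600, 275.5600, 29.1600, 21.1600, 5.7600
Sum = 511.2000
Variance = 511.2000/5 = 102.2400

Variance = 102.2400


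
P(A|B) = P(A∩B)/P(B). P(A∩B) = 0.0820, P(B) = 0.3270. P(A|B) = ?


P(A|B) = 0.0820/0.3270 = 0.2508

P(A|B) = 0.2508


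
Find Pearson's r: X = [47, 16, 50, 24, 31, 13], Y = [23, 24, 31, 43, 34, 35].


Mean X = 30.1667, Mean Y = 31.6667
SD X = 14.205828, SD Y = 6.823163
Cov = -29.277778
r = -29.277778/(14.205828*6.823163) = -0.3021

r = -0.3021


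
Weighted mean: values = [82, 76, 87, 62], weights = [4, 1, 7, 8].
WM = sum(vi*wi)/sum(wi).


Numerator = 82*4 + 76*1 + 87*7 + 62*8 = 1509
Denominator = 4 + 1 + 7 + 8 = 20
WM = 1509/20 = 75.4500

WM = 75.4500


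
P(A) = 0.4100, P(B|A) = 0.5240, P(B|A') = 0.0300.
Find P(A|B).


P(B) = P(B|A)*P(A) + P(B|A')*P(A')
= 0.5240*0.4100 + 0.0300*0.5900
= 0.214840 + 0.017700 = 0.232540
P(A|B) = 0.214840/0.232540 = 0.9239

P(A|B) = 0.9239


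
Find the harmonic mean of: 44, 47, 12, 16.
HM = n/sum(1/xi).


Sum of reciprocals = 1/44 + 1/47 + 1/12 + 1/16 = 0.189837
HM = 4/0.189837 = 21.0707

HM = 21.0707


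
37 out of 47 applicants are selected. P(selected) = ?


P = 37/47 = 0.7872

P = 0.7872


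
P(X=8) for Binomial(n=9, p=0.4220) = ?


C(9,8) = 9
p^8 = 0.001006
(1-p)^1 = 0.578000
P = 9 * 0.001006 * 0.578000 = 0.0052

P(X=8) = 0.0052


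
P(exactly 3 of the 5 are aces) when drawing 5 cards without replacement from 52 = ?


Hypergeometric: P(X=3) = C(4,3)·C(48,2) / C(52,5)
= 4 × 1128 / 2598960
= 4512/2598960 = 0.0017

P = 0.0017


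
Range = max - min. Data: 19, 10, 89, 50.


Max = 89, Min = 10
Range = 89 - 10 = 79

Range = 79


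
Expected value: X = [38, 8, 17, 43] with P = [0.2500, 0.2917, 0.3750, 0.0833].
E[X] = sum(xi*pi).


E[X] = 38*0.2500 + 8*0.2917 + 17*0.3750 + 43*0.0833
= 9.5000 + 2.3336 + 6.3750 + 3.5819
= 21.7905

E[X] = 21.7905


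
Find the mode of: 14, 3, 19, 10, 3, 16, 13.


Frequencies: 3:2, 10:1, 13:1, 14:1, 16:1, 19:1
Max frequency = 2
Mode = 3

Mode = 3


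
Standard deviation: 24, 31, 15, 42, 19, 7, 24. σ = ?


Mean = 23.1429
Variance = 108.9796
SD = sqrt(108.9796) = 10.4393

SD = 10.4393


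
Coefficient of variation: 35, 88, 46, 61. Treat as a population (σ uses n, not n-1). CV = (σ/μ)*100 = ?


Mean = 57.5000
SD = 19.8809
CV = (19.8809/57.5000)*100 = 34.5755%

CV = 34.5755%


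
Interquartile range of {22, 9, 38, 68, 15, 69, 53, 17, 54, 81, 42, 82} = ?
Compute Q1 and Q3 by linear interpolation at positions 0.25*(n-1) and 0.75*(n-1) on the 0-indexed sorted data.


Sorted: 9, 15, 17, 22, 38, 42, 53, 54, 68, 69, 81, 82
Q1 (25th %ile) = 20.7500
Q3 (75th %ile) = 68.2500
IQR = 68.2500 - 20.7500 = 47.5000

IQR = 47.5000


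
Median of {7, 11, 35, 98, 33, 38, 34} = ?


Sorted: 7, 11, 33, 34, 35, 38, 98
n = 7 (odd)
Middle value = 34

Median = 34


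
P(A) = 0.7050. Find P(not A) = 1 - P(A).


P(not A) = 1 - 0.7050 = 0.2950

P(not A) = 0.2950


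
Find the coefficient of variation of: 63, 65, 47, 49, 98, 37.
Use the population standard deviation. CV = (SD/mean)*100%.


Mean = 59.8333
SD = 19.5654
CV = (19.5654/59.8333)*100 = 32.6999%

CV = 32.6999%


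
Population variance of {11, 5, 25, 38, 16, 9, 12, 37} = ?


Mean = 19.1250
Squared deviations: 66.0156, 199.5156, 34.5156, 356.2656, 9.7656, 102.5156, 50.7656, 319.5156
Sum = 1138.8750
Variance = 1138.8750/8 = 142.3594

Variance = 142.3594


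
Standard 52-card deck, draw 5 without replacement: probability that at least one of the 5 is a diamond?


P(at least one) = 1 - P(none)
P(none) = (39/52) × (38/51) × (37/50) × (36/49) × (35/48) = 0.221534
P(at least one) = 1 - 0.221534 = 0.7785

P = 0.7785


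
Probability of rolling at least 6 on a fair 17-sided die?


Favorable outcomes (roll ≥ 6): 12
Total outcomes = 17
P = 12/17 = 0.7059

P = 0.7059


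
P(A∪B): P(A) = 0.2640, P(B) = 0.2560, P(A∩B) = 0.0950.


P(A∪B) = 0.2640 + 0.2560 - 0.0950
= 0.5200 - 0.0950
= 0.4250

P(A∪B) = 0.4250


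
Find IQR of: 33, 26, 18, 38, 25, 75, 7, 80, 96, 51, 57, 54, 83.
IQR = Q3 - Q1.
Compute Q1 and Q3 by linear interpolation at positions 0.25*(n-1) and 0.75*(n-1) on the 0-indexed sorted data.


Sorted: 7, 18, 25, 26, 33, 38, 51, 54, 57, 75, 80, 83, 96
Q1 (25th %ile) = 26.0000
Q3 (75th %ile) = 75.0000
IQR = 75.0000 - 26.0000 = 49.0000

IQR = 49.0000


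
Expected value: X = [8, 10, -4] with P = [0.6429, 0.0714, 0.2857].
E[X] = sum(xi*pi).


E[X] = 8*0.6429 + 10*0.0714 - 4*0.2857
= 5.1432 + 0.7140 - 1.1428
= 4.7144

E[X] = 4.7144


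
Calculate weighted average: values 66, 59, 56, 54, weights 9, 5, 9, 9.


Numerator = 66*9 + 59*5 + 56*9 + 54*9 = 1879
Denominator = 9 + 5 + 9 + 9 = 32
WM = 1879/32 = 58.7188

WM = 58.7188


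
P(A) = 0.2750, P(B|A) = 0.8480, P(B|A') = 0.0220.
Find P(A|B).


P(B) = P(B|A)*P(A) + P(B|A')*P(A')
= 0.8480*0.2750 + 0.0220*0.7250
= 0.233200 + 0.015950 = 0.249150
P(A|B) = 0.233200/0.249150 = 0.9360

P(A|B) = 0.9360


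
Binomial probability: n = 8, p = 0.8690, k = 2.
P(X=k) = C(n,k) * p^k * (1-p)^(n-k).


C(8,2) = 28
p^2 = 0.755161
(1-p)^6 = 5.053913e-06
P = 28 * 0.755161 * 5.053913e-06 = 0.0001

P(X=2) = 0.0001


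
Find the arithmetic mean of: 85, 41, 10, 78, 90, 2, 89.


Sum = 85 + 41 + 10 + 78 + 90 + 2 + 89 = 395
n = 7
Mean = 395/7 = 56.4286

Mean = 56.4286


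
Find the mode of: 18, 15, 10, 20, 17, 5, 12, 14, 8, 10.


Frequencies: 5:1, 8:1, 10:2, 12:1, 14:1, 15:1, 17:1, 18:1, 20:1
Max frequency = 2
Mode = 10

Mode = 10
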